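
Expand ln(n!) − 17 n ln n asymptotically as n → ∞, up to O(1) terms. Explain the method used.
ln(n!) − 17 n ln n = −16 n ln n − n + (1/2) ln(2π n) + O(1/n)

Stirling: ln((n)!) = n ln(n) − n + (1/2) ln(2π·n) + O(1/n).
Here n ln(n) = n ln n.
Subtract 17n ln n: leading term is (1 − 17) n ln n = −16 n ln n. The next term is −n. Then the (1/2) ln(2π·n) correction.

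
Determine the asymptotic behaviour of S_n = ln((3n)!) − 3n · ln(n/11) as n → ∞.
S_n ~ 3n · (ln 33 − 1) + O(ln n)

Stirling: ln((3n)!) = 3n ln(3n) − 3n + O(ln n).
  S_n = 3n ln(3n) − 3n − 3n ln(n/11) + O(ln n)
      = 3n ln(3n) − 3n ln n + 3n ln 11 − 3n + O(ln n)
      = 3n ln 3 + 3n ln 11 − 3n + O(ln n)
      = 3n (ln 33 − 1) + O(ln n).
Numerically ln(33) − 1 ≈ 2.4965.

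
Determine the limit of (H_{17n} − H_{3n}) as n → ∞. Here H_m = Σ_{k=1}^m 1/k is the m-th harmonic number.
lim = ln(17/3)

Euler-Maclaurin gives H_m = ln m + γ + 1/(2m) + O(1/m^2). The γ and O(1/m) terms cancel in the difference:
  H_{17n} − H_{3n} = ln(17n) − ln(3n) + O(1/n) = ln(17/3) + O(1/n).
Hence the limit is ln(17/3).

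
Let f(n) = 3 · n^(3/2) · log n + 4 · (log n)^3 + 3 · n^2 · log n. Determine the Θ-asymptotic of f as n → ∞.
f(n) ∈ Θ(n^2 · log n)

Compare the terms by growth order. For large n, n^a · (log n)^b dominates n^a' · (log n)^b' iff a > a', or (a = a' and b > b'). Ranking the 3 terms shows the dominant one is 3 · n^2 · log n. Hence f(n) ∈ Θ(n^2 · log n).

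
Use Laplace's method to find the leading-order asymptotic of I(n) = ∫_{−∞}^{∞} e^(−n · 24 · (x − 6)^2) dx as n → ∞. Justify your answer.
I(n) = sqrt(π/(24n))

Here φ(x) = 24 · (x − 6)^2 has its unique minimum at x* = 6 with φ(x*) = 0 and φ''(x*) = 48. Laplace's method gives
  I(n) ~ e^(−n φ(x*)) · sqrt(2π / (n · φ''(x*))) = sqrt(2π / (48n)) = sqrt(π/(24n)).
This is exact: substituting u = (x − 6)·sqrt(24n) gives I(n) = (1/sqrt(24n)) ∫_{−∞}^{∞} e^(−u^2) du = sqrt(π/(24n)).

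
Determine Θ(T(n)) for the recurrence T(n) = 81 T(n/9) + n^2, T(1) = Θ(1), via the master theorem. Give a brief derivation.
T(n) = Θ(n^2 log n)

log_9 81 = 2, and f(n) = n^2 = Θ(n^(log_9 81)). This is Case 2 of the master theorem: T(n) = Θ(f(n) · log n) = Θ(n^2 log n).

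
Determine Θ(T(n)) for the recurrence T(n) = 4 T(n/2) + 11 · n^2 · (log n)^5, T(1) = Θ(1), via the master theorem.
T(n) = Θ(n^2 · (log n)^6)

Here log_2 4 = 2 and f(n) = 11 · n^2 · (log n)^5 = Θ(n^(log_2 4) · (log n)^5). This is the extended Case 2 of the master theorem (f matches the critical exponent up to log factors), giving T(n) = Θ(n^(log_2 4) · (log n)^(5+1)) = Θ(n^2 · (log n)^6).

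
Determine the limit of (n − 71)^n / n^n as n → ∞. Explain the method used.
lim = e^(−71)

Rewrite as (1 − 71/n)^(n). By the standard limit (1 + x/n)^n → e^x, we have (1 − 71/n)^n → e^(−71), and raising to the 1st power gives e^(−71).
More precisely, ln[(1 − 71/n)^(n)] = n · ln(1 − 71/n) = n · (-71/n + O(1/n^2)) = -71 + O(1/n) → -71.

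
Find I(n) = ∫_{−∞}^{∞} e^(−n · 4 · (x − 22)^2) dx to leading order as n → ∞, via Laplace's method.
I(n) = sqrt(π/(4n))

Here φ(x) = 4 · (x − 22)^2 has its unique minimum at x* = 22 with φ(x*) = 0 and φ''(x*) = 8. Laplace's method gives
  I(n) ~ e^(−n φ(x*)) · sqrt(2π / (n · φ''(x*))) = sqrt(2π / (8n)) = sqrt(π/(4n)).
This is exact: substituting u = (x − 22)·sqrt(4n) gives I(n) = (1/sqrt(4n)) ∫_{−∞}^{∞} e^(−u^2) du = sqrt(π/(4n)).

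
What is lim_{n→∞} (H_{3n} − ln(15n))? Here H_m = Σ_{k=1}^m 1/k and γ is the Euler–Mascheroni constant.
lim = −ln 5 + γ

By Euler-Maclaurin, H_m = ln m + γ + O(1/m). So
  H_{3n} − ln(15n) = ln(3n) + γ − ln(15n) + O(1/n)
                       = ln(3/15) + γ + O(1/n).
Hence the limit is ln(3/15) + γ (= −ln 5).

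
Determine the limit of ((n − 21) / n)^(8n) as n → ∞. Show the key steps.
lim = e^(−168)

Rewrite as (1 − 21/n)^(8n). By the standard limit (1 + x/n)^n → e^x, we have (1 − 21/n)^n → e^(−21), and raising to the 8th power gives e^(−168).
More precisely, ln[(1 − 21/n)^(8n)] = 8n · ln(1 − 21/n) = 8n · (-21/n + O(1/n^2)) = -168 + O(1/n) → -168.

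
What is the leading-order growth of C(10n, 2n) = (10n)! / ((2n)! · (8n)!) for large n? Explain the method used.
C(10n, 2n) ~ (3125/256)^(2n) · sqrt(5/(8π·2n))

Write N = 2n. Apply Stirling to each factorial:
  (5N)! ~ sqrt(2π·5N) · (5N/e)^(5N),
  N! ~ sqrt(2π N) · (N/e)^N,
  (4N)! ~ sqrt(2π·4N) · (4N/e)^(4N).
The exponential factors combine to (5N)^(5N) / (N^N · (4N)^(4N)) = 5^(5N)/4^(4N) = (5^5/4^4)^N = (3125/256)^N.
The square-root prefactors combine to sqrt(2π·5N) / (sqrt(2π N)·sqrt(2π·4N)) = sqrt(5 / (2π·4·N)) = sqrt(5/(8π·2n)).
Substituting N = 2n: C(10n, 2n) ~ (3125/256)^(2n) · sqrt(5/(8π·2n)).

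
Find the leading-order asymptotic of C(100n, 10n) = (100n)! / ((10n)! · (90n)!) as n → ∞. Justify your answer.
C(100n, 10n) ~ (10000000000/387420489)^(10n) · sqrt(5/(9π·10n))

Write N = 10n. Apply Stirling to each factorial:
  (10N)! ~ sqrt(2π·10N) · (10N/e)^(10N),
  N! ~ sqrt(2π N) · (N/e)^N,
  (9N)! ~ sqrt(2π·9N) · (9N/e)^(9N).
The exponential factors combine to (10N)^(10N) / (N^N · (9N)^(9N)) = 10^(10N)/9^(9N) = (10^10/9^9)^N = (10000000000/387420489)^N.
The square-root prefactors combine to sqrt(2π·10N) / (sqrt(2π N)·sqrt(2π·9N)) = sqrt(10 / (2π·9·N)) = sqrt(5/(9π·10n)).
Substituting N = 10n: C(100n, 10n) ~ (10000000000/387420489)^(10n) · sqrt(5/(9π·10n)).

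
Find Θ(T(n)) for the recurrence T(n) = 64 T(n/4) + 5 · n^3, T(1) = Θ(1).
T(n) = Θ(n^3 log n)

log_4 64 = 3, and f(n) = 5 · n^3 = Θ(n^(log_4 64)). This is Case 2 of the master theorem: T(n) = Θ(f(n) · log n) = Θ(n^3 log n).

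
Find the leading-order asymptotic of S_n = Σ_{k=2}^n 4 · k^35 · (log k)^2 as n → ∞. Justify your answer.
S_n ~ n^36 · (log n)^2 / 9

By integral comparison, S_n = ∫_1^n 4 · x^35 · (log x)^2 dx + O(n^35 · (log n)^2). For the integral, the leading term of ∫_1^n x^35 (log x)^2 dx is n^36/36 · (log n)^2 (by repeated integration by parts; each step lowers the log-exponent and produces a relatively O(1/log n) correction). Hence S_n ~ n^36 · (log n)^2 / 9.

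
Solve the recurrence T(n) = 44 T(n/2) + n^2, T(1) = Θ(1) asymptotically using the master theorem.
T(n) = Θ(n^(log_2 44))

Master theorem: compare f(n) = n^2 to n^(log_2 44) where log_2 44 ≈ 5.459. Since 2 < log_2 44, we have f(n) = O(n^(log_2 44 − ε)) for some ε > 0 — Case 1. Hence T(n) = Θ(n^(log_2 44)).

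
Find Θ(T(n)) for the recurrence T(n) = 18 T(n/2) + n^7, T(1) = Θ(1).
T(n) = Θ(n^7)

log_2 18 ≈ 4.170. f(n) = n^7 dominates n^(log_2 18) since 7 > 4.170, and the regularity condition a·f(n/b) = 18·(n/2)^7 = (18/128)·n^7 ≤ c·f(n) holds with c = 18/128 ≈ 0.141 < 1. So this is Case 3: T(n) = Θ(f(n)) = Θ(n^7).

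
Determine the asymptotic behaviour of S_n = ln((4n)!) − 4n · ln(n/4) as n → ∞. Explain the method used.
S_n ~ 4n · (ln 16 − 1) + O(ln n)

Stirling: ln((4n)!) = 4n ln(4n) − 4n + O(ln n).
  S_n = 4n ln(4n) − 4n − 4n ln(n/4) + O(ln n)
      = 4n ln(4n) − 4n ln n + 4n ln 4 − 4n + O(ln n)
      = 4n ln 4 + 4n ln 4 − 4n + O(ln n)
      = 4n (ln 16 − 1) + O(ln n).
Numerically ln(16) − 1 ≈ 1.7726.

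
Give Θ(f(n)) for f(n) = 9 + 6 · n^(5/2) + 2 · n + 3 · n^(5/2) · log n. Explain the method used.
f(n) ∈ Θ(n^(5/2) · log n)

Compare the terms by growth order. For large n, n^a · (log n)^b dominates n^a' · (log n)^b' iff a > a', or (a = a' and b > b'). Ranking the 4 terms shows the dominant one is 3 · n^(5/2) · log n. Hence f(n) ∈ Θ(n^(5/2) · log n).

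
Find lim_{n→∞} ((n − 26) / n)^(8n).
lim = e^(−208)

Rewrite as (1 − 26/n)^(8n). By the standard limit (1 + x/n)^n → e^x, we have (1 − 26/n)^n → e^(−26), and raising to the 8th power gives e^(−208).
More precisely, ln[(1 − 26/n)^(8n)] = 8n · ln(1 − 26/n) = 8n · (-26/n + O(1/n^2)) = -208 + O(1/n) → -208.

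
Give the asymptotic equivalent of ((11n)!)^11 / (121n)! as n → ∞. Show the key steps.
((11n)!)^11/(121n)! ~ ((2π·11n)^(10/2) / sqrt(11)) · 11^(−11·11n)  →  0

Write N = 11n. Stirling: N! ~ sqrt(2π N)(N/e)^N and (11N)! ~ sqrt(2π·11N)·(11N/e)^(11N).
  (N!)^11/(11N)! ~ (2π N)^(11/2) (N/e)^(11N) / [sqrt(2π·11N) (11N/e)^(11N)]
     = (2π N)^(11/2) / sqrt(2π·11N) · (N/(11N))^(11N)
     = (2π N)^((11−1)/2) / sqrt(11) · 11^(−11N).
Since 11^11 > 1, the factor 11^(−11N) decays exponentially, so the ratio → 0. Substituting N = 11n gives the stated form.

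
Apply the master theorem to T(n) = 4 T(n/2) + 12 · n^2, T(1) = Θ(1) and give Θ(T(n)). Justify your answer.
T(n) = Θ(n^2 log n)

log_2 4 = 2, and f(n) = 12 · n^2 = Θ(n^(log_2 4)). This is Case 2 of the master theorem: T(n) = Θ(f(n) · log n) = Θ(n^2 log n).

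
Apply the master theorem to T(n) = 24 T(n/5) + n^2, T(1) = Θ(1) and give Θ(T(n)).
T(n) = Θ(n^2)

log_5 24 ≈ 1.975. f(n) = n^2 dominates n^(log_5 24) since 2 > 1.975, and the regularity condition a·f(n/b) = 24·(n/5)^2 = (24/25)·n^2 ≤ c·f(n) holds with c = 24/25 ≈ 0.96 < 1. So this is Case 3: T(n) = Θ(f(n)) = Θ(n^2).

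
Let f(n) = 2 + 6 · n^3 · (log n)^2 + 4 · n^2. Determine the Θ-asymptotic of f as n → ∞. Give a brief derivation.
f(n) ∈ Θ(n^3 · (log n)^2)

Compare the terms by growth order. For large n, n^a · (log n)^b dominates n^a' · (log n)^b' iff a > a', or (a = a' and b > b'). Ranking the 3 terms shows the dominant one is 6 · n^3 · (log n)^2. Hence f(n) ∈ Θ(n^3 · (log n)^2).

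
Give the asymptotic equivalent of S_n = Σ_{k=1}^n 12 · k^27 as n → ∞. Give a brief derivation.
S_n ~ 3 · n^28 / 7

By integral comparison (Euler-Maclaurin), Σ_{k=1}^n 12 · k^27 = 12 · ∫_0^n x^27 dx + O(n^27) = 12 · n^28/28 = 3 · n^28 / 7 + O(n^27). (Equivalently, Faulhaber's formula gives the same leading term.)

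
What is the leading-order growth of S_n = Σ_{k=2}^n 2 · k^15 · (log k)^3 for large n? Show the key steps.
S_n ~ n^16 · (log n)^3 / 8

By integral comparison, S_n = ∫_1^n 2 · x^15 · (log x)^3 dx + O(n^15 · (log n)^3). For the integral, the leading term of ∫_1^n x^15 (log x)^3 dx is n^16/16 · (log n)^3 (by repeated integration by parts; each step lowers the log-exponent and produces a relatively O(1/log n) correction). Hence S_n ~ n^16 · (log n)^3 / 8.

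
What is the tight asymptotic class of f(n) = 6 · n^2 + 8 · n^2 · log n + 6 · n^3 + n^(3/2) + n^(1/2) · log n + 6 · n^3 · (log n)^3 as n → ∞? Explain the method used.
f(n) ∈ Θ(n^3 · (log n)^3)

Compare the terms by growth order. For large n, n^a · (log n)^b dominates n^a' · (log n)^b' iff a > a', or (a = a' and b > b'). Ranking the 6 terms shows the dominant one is 6 · n^3 · (log n)^3. Hence f(n) ∈ Θ(n^3 · (log n)^3).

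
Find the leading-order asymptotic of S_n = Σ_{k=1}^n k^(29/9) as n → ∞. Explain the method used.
S_n ~ (9/38) · n^(38/9)

Integral comparison: Σ_{k=1}^n k^(29/9) = ∫_0^n x^(29/9) dx + O(n^(29/9)). The integral is n^(1 + 29/9) / (1 + 29/9) = n^((29+9)/9) / ((29+9)/9) = (9/38) · n^(38/9).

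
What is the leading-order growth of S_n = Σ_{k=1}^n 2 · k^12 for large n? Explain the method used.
S_n ~ 2 · n^13 / 13

By integral comparison (Euler-Maclaurin), Σ_{k=1}^n 2 · k^12 = 2 · ∫_0^n x^12 dx + O(n^12) = 2 · n^13/13 + O(n^12). (Equivalently, Faulhaber's formula gives the same leading term.)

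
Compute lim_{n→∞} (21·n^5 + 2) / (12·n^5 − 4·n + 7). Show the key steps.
lim = 21/12 = 7/4

For large n the leading n^5 terms dominate both numerator and denominator. Dividing top and bottom by n^5, every other term tends to 0, leaving 21/12 = 7/4.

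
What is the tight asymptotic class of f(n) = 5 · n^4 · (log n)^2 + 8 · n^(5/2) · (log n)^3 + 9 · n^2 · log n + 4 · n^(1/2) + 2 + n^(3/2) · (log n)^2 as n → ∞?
f(n) ∈ Θ(n^4 · (log n)^2)

Compare the terms by growth order. For large n, n^a · (log n)^b dominates n^a' · (log n)^b' iff a > a', or (a = a' and b > b'). Ranking the 6 terms shows the dominant one is 5 · n^4 · (log n)^2. Hence f(n) ∈ Θ(n^4 · (log n)^2).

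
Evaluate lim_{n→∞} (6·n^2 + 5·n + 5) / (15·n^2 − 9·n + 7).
lim = 6/15 = 2/5

For large n the leading n^2 terms dominate both numerator and denominator. Dividing top and bottom by n^2, every other term tends to 0, leaving 6/15 = 2/5.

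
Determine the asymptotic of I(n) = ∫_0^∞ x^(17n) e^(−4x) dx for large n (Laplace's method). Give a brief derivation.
I(n) ~ (sqrt(2π·17n) / 4) · (17n/(4e))^(17n)

Write the integrand as exp(17n ln x − 4x) and set f(x) = 17n ln x − 4x. Then f'(x) = 17n/x − 4 = 0 at x* = 17n/4, and f''(x*) = −17n/x*^2 = −4^2/(17n). Laplace's method (interior maximum) gives
  I(n) ~ e^(f(x*)) · sqrt(2π / |f''(x*)|)
        = exp(17n ln(17n/4) − 17n) · sqrt(2π · 17n / 4^2)
        = (17n/4)^(17n) e^(−17n) · sqrt(2π·17n) / 4
        = (sqrt(2π·17n) / 4) · (17n/(4e))^(17n).
This matches Γ(17n+1)/4^(17n+1) with Stirling applied to Γ.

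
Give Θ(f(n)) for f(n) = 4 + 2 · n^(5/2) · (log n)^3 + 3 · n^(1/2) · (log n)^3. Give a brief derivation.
f(n) ∈ Θ(n^(5/2) · (log n)^3)

Compare the terms by growth order. For large n, n^a · (log n)^b dominates n^a' · (log n)^b' iff a > a', or (a = a' and b > b'). Ranking the 3 terms shows the dominant one is 2 · n^(5/2) · (log n)^3. Hence f(n) ∈ Θ(n^(5/2) · (log n)^3).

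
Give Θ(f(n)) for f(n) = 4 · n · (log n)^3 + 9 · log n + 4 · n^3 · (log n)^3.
f(n) ∈ Θ(n^3 · (log n)^3)

Compare the terms by growth order. For large n, n^a · (log n)^b dominates n^a' · (log n)^b' iff a > a', or (a = a' and b > b'). Ranking the 3 terms shows the dominant one is 4 · n^3 · (log n)^3. Hence f(n) ∈ Θ(n^3 · (log n)^3).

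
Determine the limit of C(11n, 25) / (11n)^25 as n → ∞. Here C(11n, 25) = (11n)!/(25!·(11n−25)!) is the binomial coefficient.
lim = 1/25! = 1/15511210043330985984000000

With N = 11n → ∞: C(N, 25) / N^25 = [N(N−1)…(N−24)] / (25! · N^25) = (1/25!) · 1 · (1 − 1/(11n)) · … · (1 − 24/(11n)). Each factor → 1 as N → ∞, so the limit is 1/25! = 1/15511210043330985984000000.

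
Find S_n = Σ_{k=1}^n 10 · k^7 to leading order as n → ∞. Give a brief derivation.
S_n ~ 5 · n^8 / 4

By integral comparison (Euler-Maclaurin), Σ_{k=1}^n 10 · k^7 = 10 · ∫_0^n x^7 dx + O(n^7) = 10 · n^8/8 = 5 · n^8 / 4 + O(n^7). (Equivalently, Faulhaber's formula gives the same leading term.)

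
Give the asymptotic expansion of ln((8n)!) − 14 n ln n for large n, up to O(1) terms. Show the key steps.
ln((8n)!) − 14 n ln n = −6 n ln n + 8(ln 8 − 1) n + (1/2) ln(2π·8n) + O(1/n)

Stirling: ln((8n)!) = 8n ln(8n) − 8n + (1/2) ln(2π·8n) + O(1/n).
Expand 8n ln(8n) = 8n (ln n + ln 8) = 8n ln n + 8n ln 8.
Subtract 14n ln n: leading term is (8 − 14) n ln n = −6 n ln n. The next term is 8n ln 8 − 8n = 8(ln 8 − 1) n. Then the (1/2) ln(2π·8n) correction.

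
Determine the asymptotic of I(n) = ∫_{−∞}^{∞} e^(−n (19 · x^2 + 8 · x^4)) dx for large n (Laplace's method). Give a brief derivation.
I(n) ~ sqrt(π/(19n))

φ(x) = 19 · x^2 + 8 · x^4 has its unique global minimum at x* = 0 (since φ'(x) = 38x + 32x^3 = 0 only at x = 0 for real x with both coefficients positive, and φ → ∞ as |x| → ∞). At x* = 0, φ(0) = 0 and φ''(0) = 38. Laplace's method then gives
  I(n) ~ sqrt(2π / (n · φ''(0))) · e^(−n φ(0)) = sqrt(2π / (38n)) = sqrt(π/(19n)).
The 8 · x^4 term contributes only at subleading order (an O(1/n) relative correction).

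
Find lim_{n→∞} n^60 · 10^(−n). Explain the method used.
lim = 0

Exponentials with base > 1 dominate every fixed polynomial: for any fixed c, n^c / 10^n → 0 as n → ∞ (e.g. by the ratio test, or by writing 10^n = e^(n ln 10) and noting e^(n ln 10) / n^c → ∞). Hence n^60 · 10^(−n) = n^60 / 10^n → 0.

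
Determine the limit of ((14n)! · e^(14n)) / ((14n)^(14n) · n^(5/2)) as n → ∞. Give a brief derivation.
lim = 0

Stirling: (14n)! ~ sqrt(2π·14n) · (14n/e)^(14n). Hence
  (14n)! · e^(14n) / (14n)^(14n) ~ sqrt(2π·14n).
Dividing by n^(5/2): sqrt(2π·14n) / n^(5/2) = sqrt(2π·14) · n^((1−5)/2), so the expression behaves like sqrt(2π·14) · n^((1−5)/2) → 0.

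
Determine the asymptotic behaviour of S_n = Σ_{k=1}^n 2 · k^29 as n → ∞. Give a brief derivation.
S_n ~ n^30 / 15

By integral comparison (Euler-Maclaurin), Σ_{k=1}^n 2 · k^29 = 2 · ∫_0^n x^29 dx + O(n^29) = 2 · n^30/30 = n^30 / 15 + O(n^29). (Equivalently, Faulhaber's formula gives the same leading term.)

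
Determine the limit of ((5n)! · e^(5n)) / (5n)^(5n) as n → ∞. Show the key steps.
lim = ∞

Stirling: (5n)! ~ sqrt(2π·5n) · (5n/e)^(5n). Hence
  (5n)! · e^(5n) / (5n)^(5n) ~ sqrt(2π·5n) = sqrt(2π·5) · sqrt(n) → ∞.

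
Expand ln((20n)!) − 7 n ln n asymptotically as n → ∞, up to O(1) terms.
ln((20n)!) − 7 n ln n = 13 n ln n + 20(ln 20 − 1) n + (1/2) ln(2π·20n) + O(1/n)

Stirling: ln((20n)!) = 20n ln(20n) − 20n + (1/2) ln(2π·20n) + O(1/n).
Expand 20n ln(20n) = 20n (ln n + ln 20) = 20n ln n + 20n ln 20.
Subtract 7n ln n: leading term is (20 − 7) n ln n = 13 n ln n. The next term is 20n ln 20 − 20n = 20(ln 20 − 1) n. Then the (1/2) ln(2π·20n) correction.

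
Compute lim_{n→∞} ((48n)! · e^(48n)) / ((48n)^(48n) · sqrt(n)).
lim = sqrt(2π·48)

Stirling: (48n)! ~ sqrt(2π·48n) · (48n/e)^(48n). Hence
  (48n)! · e^(48n) / (48n)^(48n) ~ sqrt(2π·48n).
Dividing by sqrt(n): sqrt(2π·48n) / sqrt(n) = sqrt(2π·48) · n^((1−1)/2), so the limit is sqrt(2π·48).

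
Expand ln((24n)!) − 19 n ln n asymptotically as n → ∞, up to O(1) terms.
ln((24n)!) − 19 n ln n = 5 n ln n + 24(ln 24 − 1) n + (1/2) ln(2π·24n) + O(1/n)

Stirling: ln((24n)!) = 24n ln(24n) − 24n + (1/2) ln(2π·24n) + O(1/n).
Expand 24n ln(24n) = 24n (ln n + ln 24) = 24n ln n + 24n ln 24.
Subtract 19n ln n: leading term is (24 − 19) n ln n = 5 n ln n. The next term is 24n ln 24 − 24n = 24(ln 24 − 1) n. Then the (1/2) ln(2π·24n) correction.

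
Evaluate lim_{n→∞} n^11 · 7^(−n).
lim = 0

Exponentials with base > 1 dominate every fixed polynomial: for any fixed c, n^c / 7^n → 0 as n → ∞ (e.g. by the ratio test, or by writing 7^n = e^(n ln 7) and noting e^(n ln 7) / n^c → ∞). Hence n^11 · 7^(−n) = n^11 / 7^n → 0.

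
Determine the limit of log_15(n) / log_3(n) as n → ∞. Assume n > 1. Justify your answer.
lim = ln(3) / ln(15) = log_15(3)

Change of base: log_15(n) = ln n / ln 15 and log_3(n) = ln n / ln 3. The ratio is (ln n / ln 15) · (ln 3 / ln n) = ln 3 / ln 15, a constant independent of n. So the limit is ln 3 / ln 15 = log_15(3).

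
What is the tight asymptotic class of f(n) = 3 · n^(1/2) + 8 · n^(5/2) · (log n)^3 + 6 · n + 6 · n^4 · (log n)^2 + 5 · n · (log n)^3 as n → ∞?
f(n) ∈ Θ(n^4 · (log n)^2)

Compare the terms by growth order. For large n, n^a · (log n)^b dominates n^a' · (log n)^b' iff a > a', or (a = a' and b > b'). Ranking the 5 terms shows the dominant one is 6 · n^4 · (log n)^2. Hence f(n) ∈ Θ(n^4 · (log n)^2).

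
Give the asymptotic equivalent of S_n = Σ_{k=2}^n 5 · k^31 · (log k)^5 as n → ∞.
S_n ~ 5 · n^32 · (log n)^5 / 32

By integral comparison, S_n = ∫_1^n 5 · x^31 · (log x)^5 dx + O(n^31 · (log n)^5). For the integral, the leading term of ∫_1^n x^31 (log x)^5 dx is n^32/32 · (log n)^5 (by repeated integration by parts; each step lowers the log-exponent and produces a relatively O(1/log n) correction). Hence S_n ~ 5 · n^32 · (log n)^5 / 32.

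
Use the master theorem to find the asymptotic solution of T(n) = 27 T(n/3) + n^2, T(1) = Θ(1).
T(n) = Θ(n^3)

Master theorem: compare f(n) = n^2 to n^(log_3 27) where log_3 27 = 3. Since 2 < log_3 27, we have f(n) = O(n^(log_3 27 − ε)) for some ε > 0 — Case 1. Hence T(n) = Θ(n^(log_3 27)) = Θ(n^3).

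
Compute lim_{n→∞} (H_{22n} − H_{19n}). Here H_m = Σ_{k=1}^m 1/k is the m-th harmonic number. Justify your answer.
lim = ln(22/19)

Euler-Maclaurin gives H_m = ln m + γ + 1/(2m) + O(1/m^2). The γ and O(1/m) terms cancel in the difference:
  H_{22n} − H_{19n} = ln(22n) − ln(19n) + O(1/n) = ln(22/19) + O(1/n).
Hence the limit is ln(22/19).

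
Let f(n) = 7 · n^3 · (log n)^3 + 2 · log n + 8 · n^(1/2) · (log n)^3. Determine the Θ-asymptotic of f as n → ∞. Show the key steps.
f(n) ∈ Θ(n^3 · (log n)^3)

Compare the terms by growth order. For large n, n^a · (log n)^b dominates n^a' · (log n)^b' iff a > a', or (a = a' and b > b'). Ranking the 3 terms shows the dominant one is 7 · n^3 · (log n)^3. Hence f(n) ∈ Θ(n^3 · (log n)^3).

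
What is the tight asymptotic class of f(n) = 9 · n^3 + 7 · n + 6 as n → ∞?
f(n) ∈ Θ(n^3)

Compare the terms by growth order. For large n, n^a · (log n)^b dominates n^a' · (log n)^b' iff a > a', or (a = a' and b > b'). Ranking the 3 terms shows the dominant one is 9 · n^3. Hence f(n) ∈ Θ(n^3).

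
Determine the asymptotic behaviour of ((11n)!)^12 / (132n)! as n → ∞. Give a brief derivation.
((11n)!)^12/(132n)! ~ ((2π·11n)^(11/2) / sqrt(12)) · 12^(−12·11n)  →  0

Write N = 11n. Stirling: N! ~ sqrt(2π N)(N/e)^N and (12N)! ~ sqrt(2π·12N)·(12N/e)^(12N).
  (N!)^12/(12N)! ~ (2π N)^(12/2) (N/e)^(12N) / [sqrt(2π·12N) (12N/e)^(12N)]
     = (2π N)^(12/2) / sqrt(2π·12N) · (N/(12N))^(12N)
     = (2π N)^((12−1)/2) / sqrt(12) · 12^(−12N).
Since 12^12 > 1, the factor 12^(−12N) decays exponentially, so the ratio → 0. Substituting N = 11n gives the stated form.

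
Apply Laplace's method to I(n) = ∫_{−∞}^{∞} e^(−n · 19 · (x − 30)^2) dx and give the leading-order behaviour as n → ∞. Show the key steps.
I(n) = sqrt(π/(19n))

Here φ(x) = 19 · (x − 30)^2 has its unique minimum at x* = 30 with φ(x*) = 0 and φ''(x*) = 38. Laplace's method gives
  I(n) ~ e^(−n φ(x*)) · sqrt(2π / (n · φ''(x*))) = sqrt(2π / (38n)) = sqrt(π/(19n)).
This is exact: substituting u = (x − 30)·sqrt(19n) gives I(n) = (1/sqrt(19n)) ∫_{−∞}^{∞} e^(−u^2) du = sqrt(π/(19n)).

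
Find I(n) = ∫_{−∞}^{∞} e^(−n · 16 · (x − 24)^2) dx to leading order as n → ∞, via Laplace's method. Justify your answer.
I(n) = sqrt(π/(16n))

Here φ(x) = 16 · (x − 24)^2 has its unique minimum at x* = 24 with φ(x*) = 0 and φ''(x*) = 32. Laplace's method gives
  I(n) ~ e^(−n φ(x*)) · sqrt(2π / (n · φ''(x*))) = sqrt(2π / (32n)) = sqrt(π/(16n)).
This is exact: substituting u = (x − 24)·sqrt(16n) gives I(n) = (1/sqrt(16n)) ∫_{−∞}^{∞} e^(−u^2) du = sqrt(π/(16n)).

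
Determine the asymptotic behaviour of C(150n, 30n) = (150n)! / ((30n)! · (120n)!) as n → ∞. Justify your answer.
C(150n, 30n) ~ (3125/256)^(30n) · sqrt(5/(8π·30n))

Write N = 30n. Apply Stirling to each factorial:
  (5N)! ~ sqrt(2π·5N) · (5N/e)^(5N),
  N! ~ sqrt(2π N) · (N/e)^N,
  (4N)! ~ sqrt(2π·4N) · (4N/e)^(4N).
The exponential factors combine to (5N)^(5N) / (N^N · (4N)^(4N)) = 5^(5N)/4^(4N) = (5^5/4^4)^N = (3125/256)^N.
The square-root prefactors combine to sqrt(2π·5N) / (sqrt(2π N)·sqrt(2π·4N)) = sqrt(5 / (2π·4·N)) = sqrt(5/(8π·30n)).
Substituting N = 30n: C(150n, 30n) ~ (3125/256)^(30n) · sqrt(5/(8π·30n)).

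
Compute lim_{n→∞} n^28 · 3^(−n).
lim = 0

Exponentials with base > 1 dominate every fixed polynomial: for any fixed c, n^c / 3^n → 0 as n → ∞ (e.g. by the ratio test, or by writing 3^n = e^(n ln 3) and noting e^(n ln 3) / n^c → ∞). Hence n^28 · 3^(−n) = n^28 / 3^n → 0.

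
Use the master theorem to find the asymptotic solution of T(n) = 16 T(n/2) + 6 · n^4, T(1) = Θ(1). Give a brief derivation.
T(n) = Θ(n^4 log n)

log_2 16 = 4, and f(n) = 6 · n^4 = Θ(n^(log_2 16)). This is Case 2 of the master theorem: T(n) = Θ(f(n) · log n) = Θ(n^4 log n).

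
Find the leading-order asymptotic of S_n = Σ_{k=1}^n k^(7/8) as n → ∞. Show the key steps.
S_n ~ (8/15) · n^(15/8)

Integral comparison: Σ_{k=1}^n k^(7/8) = ∫_0^n x^(7/8) dx + O(n^(7/8)). The integral is n^(1 + 7/8) / (1 + 7/8) = n^((7+8)/8) / ((7+8)/8) = (8/15) · n^(15/8).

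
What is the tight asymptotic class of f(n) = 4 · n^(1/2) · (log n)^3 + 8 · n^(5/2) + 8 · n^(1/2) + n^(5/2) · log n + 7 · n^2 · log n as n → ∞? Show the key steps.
f(n) ∈ Θ(n^(5/2) · log n)

Compare the terms by growth order. For large n, n^a · (log n)^b dominates n^a' · (log n)^b' iff a > a', or (a = a' and b > b'). Ranking the 5 terms shows the dominant one is n^(5/2) · log n. Hence f(n) ∈ Θ(n^(5/2) · log n).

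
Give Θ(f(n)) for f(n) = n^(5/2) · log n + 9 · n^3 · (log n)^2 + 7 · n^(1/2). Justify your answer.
f(n) ∈ Θ(n^3 · (log n)^2)

Compare the terms by growth order. For large n, n^a · (log n)^b dominates n^a' · (log n)^b' iff a > a', or (a = a' and b > b'). Ranking the 3 terms shows the dominant one is 9 · n^3 · (log n)^2. Hence f(n) ∈ Θ(n^3 · (log n)^2).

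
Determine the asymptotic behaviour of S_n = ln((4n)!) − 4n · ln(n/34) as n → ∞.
S_n ~ 4n · (ln 136 − 1) + O(ln n)

Stirling: ln((4n)!) = 4n ln(4n) − 4n + O(ln n).
  S_n = 4n ln(4n) − 4n − 4n ln(n/34) + O(ln n)
      = 4n ln(4n) − 4n ln n + 4n ln 34 − 4n + O(ln n)
      = 4n ln 4 + 4n ln 34 − 4n + O(ln n)
      = 4n (ln 136 − 1) + O(ln n).
Numerically ln(136) − 1 ≈ 3.9127.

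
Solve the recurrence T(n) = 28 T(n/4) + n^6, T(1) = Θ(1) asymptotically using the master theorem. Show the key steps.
T(n) = Θ(n^6)

log_4 28 ≈ 2.404. f(n) = n^6 dominates n^(log_4 28) since 6 > 2.404, and the regularity condition a·f(n/b) = 28·(n/4)^6 = (28/4096)·n^6 ≤ c·f(n) holds with c = 28/4096 ≈ 0.00684 < 1. So this is Case 3: T(n) = Θ(f(n)) = Θ(n^6).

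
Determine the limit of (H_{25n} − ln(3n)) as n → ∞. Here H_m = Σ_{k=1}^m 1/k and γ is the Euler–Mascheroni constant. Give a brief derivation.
lim = ln(25/3) + γ

By Euler-Maclaurin, H_m = ln m + γ + O(1/m). So
  H_{25n} − ln(3n) = ln(25n) + γ − ln(3n) + O(1/n)
                       = ln(25/3) + γ + O(1/n).
Hence the limit is ln(25/3) + γ.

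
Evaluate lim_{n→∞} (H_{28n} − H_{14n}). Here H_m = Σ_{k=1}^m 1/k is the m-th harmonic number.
lim = ln(28/14) = ln 2

Euler-Maclaurin gives H_m = ln m + γ + 1/(2m) + O(1/m^2). The γ and O(1/m) terms cancel in the difference:
  H_{28n} − H_{14n} = ln(28n) − ln(14n) + O(1/n) = ln(28/14) + O(1/n).
Hence the limit is ln(28/14) = ln 2.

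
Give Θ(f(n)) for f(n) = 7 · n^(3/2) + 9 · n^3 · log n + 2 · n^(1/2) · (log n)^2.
f(n) ∈ Θ(n^3 · log n)

Compare the terms by growth order. For large n, n^a · (log n)^b dominates n^a' · (log n)^b' iff a > a', or (a = a' and b > b'). Ranking the 3 terms shows the dominant one is 9 · n^3 · log n. Hence f(n) ∈ Θ(n^3 · log n).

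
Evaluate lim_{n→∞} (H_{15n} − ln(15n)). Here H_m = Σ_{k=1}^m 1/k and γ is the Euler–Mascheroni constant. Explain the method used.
lim = γ

By Euler-Maclaurin, H_m = ln m + γ + O(1/m). So
  H_{15n} − ln(15n) = ln(15n) + γ − ln(15n) + O(1/n)
                       = ln(15/15) + γ + O(1/n).
Hence the limit is γ (since ln 1 = 0).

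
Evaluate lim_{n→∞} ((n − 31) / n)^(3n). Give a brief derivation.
lim = e^(−93)

Rewrite as (1 − 31/n)^(3n). By the standard limit (1 + x/n)^n → e^x, we have (1 − 31/n)^n → e^(−31), and raising to the 3rd power gives e^(−93).
More precisely, ln[(1 − 31/n)^(3n)] = 3n · ln(1 − 31/n) = 3n · (-31/n + O(1/n^2)) = -93 + O(1/n) → -93.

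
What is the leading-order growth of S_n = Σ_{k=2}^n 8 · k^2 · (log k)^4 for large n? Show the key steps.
S_n ~ 8 · n^3 · (log n)^4 / 3

By integral comparison, S_n = ∫_1^n 8 · x^2 · (log x)^4 dx + O(n^2 · (log n)^4). For the integral, the leading term of ∫_1^n x^2 (log x)^4 dx is n^3/3 · (log n)^4 (by repeated integration by parts; each step lowers the log-exponent and produces a relatively O(1/log n) correction). Hence S_n ~ 8 · n^3 · (log n)^4 / 3.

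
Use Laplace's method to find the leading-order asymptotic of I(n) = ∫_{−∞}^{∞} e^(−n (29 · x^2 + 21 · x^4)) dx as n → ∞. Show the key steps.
I(n) ~ sqrt(π/(29n))

φ(x) = 29 · x^2 + 21 · x^4 has its unique global minimum at x* = 0 (since φ'(x) = 58x + 84x^3 = 0 only at x = 0 for real x with both coefficients positive, and φ → ∞ as |x| → ∞). At x* = 0, φ(0) = 0 and φ''(0) = 58. Laplace's method then gives
  I(n) ~ sqrt(2π / (n · φ''(0))) · e^(−n φ(0)) = sqrt(2π / (58n)) = sqrt(π/(29n)).
The 21 · x^4 term contributes only at subleading order (an O(1/n) relative correction).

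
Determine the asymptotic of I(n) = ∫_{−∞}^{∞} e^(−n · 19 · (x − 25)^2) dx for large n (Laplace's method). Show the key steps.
I(n) = sqrt(π/(19n))

Here φ(x) = 19 · (x − 25)^2 has its unique minimum at x* = 25 with φ(x*) = 0 and φ''(x*) = 38. Laplace's method gives
  I(n) ~ e^(−n φ(x*)) · sqrt(2π / (n · φ''(x*))) = sqrt(2π / (38n)) = sqrt(π/(19n)).
This is exact: substituting u = (x − 25)·sqrt(19n) gives I(n) = (1/sqrt(19n)) ∫_{−∞}^{∞} e^(−u^2) du = sqrt(π/(19n)).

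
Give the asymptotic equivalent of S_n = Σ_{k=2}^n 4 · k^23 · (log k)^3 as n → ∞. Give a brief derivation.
S_n ~ n^24 · (log n)^3 / 6

By integral comparison, S_n = ∫_1^n 4 · x^23 · (log x)^3 dx + O(n^23 · (log n)^3). For the integral, the leading term of ∫_1^n x^23 (log x)^3 dx is n^24/24 · (log n)^3 (by repeated integration by parts; each step lowers the log-exponent and produces a relatively O(1/log n) correction). Hence S_n ~ n^24 · (log n)^3 / 6.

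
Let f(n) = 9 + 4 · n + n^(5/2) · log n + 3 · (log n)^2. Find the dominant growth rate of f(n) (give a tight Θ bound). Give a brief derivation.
f(n) ∈ Θ(n^(5/2) · log n)

Compare the terms by growth order. For large n, n^a · (log n)^b dominates n^a' · (log n)^b' iff a > a', or (a = a' and b > b'). Ranking the 4 terms shows the dominant one is n^(5/2) · log n. Hence f(n) ∈ Θ(n^(5/2) · log n).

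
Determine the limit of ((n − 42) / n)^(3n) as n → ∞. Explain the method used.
lim = e^(−126)

Rewrite as (1 − 42/n)^(3n). By the standard limit (1 + x/n)^n → e^x, we have (1 − 42/n)^n → e^(−42), and raising to the 3rd power gives e^(−126).
More precisely, ln[(1 − 42/n)^(3n)] = 3n · ln(1 − 42/n) = 3n · (-42/n + O(1/n^2)) = -126 + O(1/n) → -126.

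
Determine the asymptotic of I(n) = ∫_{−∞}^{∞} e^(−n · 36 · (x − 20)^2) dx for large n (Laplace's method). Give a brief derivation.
I(n) = sqrt(π/(36n))

Here φ(x) = 36 · (x − 20)^2 has its unique minimum at x* = 20 with φ(x*) = 0 and φ''(x*) = 72. Laplace's method gives
  I(n) ~ e^(−n φ(x*)) · sqrt(2π / (n · φ''(x*))) = sqrt(2π / (72n)) = sqrt(π/(36n)).
This is exact: substituting u = (x − 20)·sqrt(36n) gives I(n) = (1/sqrt(36n)) ∫_{−∞}^{∞} e^(−u^2) du = sqrt(π/(36n)).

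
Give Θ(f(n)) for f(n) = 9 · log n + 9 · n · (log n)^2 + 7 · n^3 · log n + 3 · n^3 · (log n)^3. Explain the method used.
f(n) ∈ Θ(n^3 · (log n)^3)

Compare the terms by growth order. For large n, n^a · (log n)^b dominates n^a' · (log n)^b' iff a > a', or (a = a' and b > b'). Ranking the 4 terms shows the dominant one is 3 · n^3 · (log n)^3. Hence f(n) ∈ Θ(n^3 · (log n)^3).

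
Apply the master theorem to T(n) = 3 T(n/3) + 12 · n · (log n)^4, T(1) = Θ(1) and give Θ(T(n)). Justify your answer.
T(n) = Θ(n · (log n)^5)

Here log_3 3 = 1 and f(n) = 12 · n · (log n)^4 = Θ(n^(log_3 3) · (log n)^4). This is the extended Case 2 of the master theorem (f matches the critical exponent up to log factors), giving T(n) = Θ(n^(log_3 3) · (log n)^(4+1)) = Θ(n · (log n)^5).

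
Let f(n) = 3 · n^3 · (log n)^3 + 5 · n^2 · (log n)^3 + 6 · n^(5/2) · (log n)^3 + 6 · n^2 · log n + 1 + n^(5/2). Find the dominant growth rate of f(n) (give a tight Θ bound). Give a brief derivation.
f(n) ∈ Θ(n^3 · (log n)^3)

Compare the terms by growth order. For large n, n^a · (log n)^b dominates n^a' · (log n)^b' iff a > a', or (a = a' and b > b'). Ranking the 6 terms shows the dominant one is 3 · n^3 · (log n)^3. Hence f(n) ∈ Θ(n^3 · (log n)^3).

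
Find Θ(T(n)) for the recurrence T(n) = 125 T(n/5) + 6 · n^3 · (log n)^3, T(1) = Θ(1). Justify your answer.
T(n) = Θ(n^3 · (log n)^4)

Here log_5 125 = 3 and f(n) = 6 · n^3 · (log n)^3 = Θ(n^(log_5 125) · (log n)^3). This is the extended Case 2 of the master theorem (f matches the critical exponent up to log factors), giving T(n) = Θ(n^(log_5 125) · (log n)^(3+1)) = Θ(n^3 · (log n)^4).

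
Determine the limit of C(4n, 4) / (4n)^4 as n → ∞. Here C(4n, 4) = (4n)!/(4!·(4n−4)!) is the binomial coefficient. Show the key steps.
lim = 1/4! = 1/24

With N = 4n → ∞: C(N, 4) / N^4 = [N(N−1)…(N−3)] / (4! · N^4) = (1/4!) · 1 · (1 − 1/(4n)) · (1 − 2/(4n)) · (1 − 3/(4n)). Each factor → 1 as N → ∞, so the limit is 1/4! = 1/24.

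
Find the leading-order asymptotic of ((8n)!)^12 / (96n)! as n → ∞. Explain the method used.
((8n)!)^12/(96n)! ~ ((2π·8n)^(11/2) / sqrt(12)) · 12^(−12·8n)  →  0

Write N = 8n. Stirling: N! ~ sqrt(2π N)(N/e)^N and (12N)! ~ sqrt(2π·12N)·(12N/e)^(12N).
  (N!)^12/(12N)! ~ (2π N)^(12/2) (N/e)^(12N) / [sqrt(2π·12N) (12N/e)^(12N)]
     = (2π N)^(12/2) / sqrt(2π·12N) · (N/(12N))^(12N)
     = (2π N)^((12−1)/2) / sqrt(12) · 12^(−12N).
Since 12^12 > 1, the factor 12^(−12N) decays exponentially, so the ratio → 0. Substituting N = 8n gives the stated form.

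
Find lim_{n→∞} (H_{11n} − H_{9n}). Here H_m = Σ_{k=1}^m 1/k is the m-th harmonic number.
lim = ln(11/9)

Euler-Maclaurin gives H_m = ln m + γ + 1/(2m) + O(1/m^2). The γ and O(1/m) terms cancel in the difference:
  H_{11n} − H_{9n} = ln(11n) − ln(9n) + O(1/n) = ln(11/9) + O(1/n).
Hence the limit is ln(11/9).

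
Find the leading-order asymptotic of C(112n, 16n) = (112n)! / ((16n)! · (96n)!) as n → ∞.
C(112n, 16n) ~ (823543/46656)^(16n) · sqrt(7/(12π·16n))

Write N = 16n. Apply Stirling to each factorial:
  (7N)! ~ sqrt(2π·7N) · (7N/e)^(7N),
  N! ~ sqrt(2π N) · (N/e)^N,
  (6N)! ~ sqrt(2π·6N) · (6N/e)^(6N).
The exponential factors combine to (7N)^(7N) / (N^N · (6N)^(6N)) = 7^(7N)/6^(6N) = (7^7/6^6)^N = (823543/46656)^N.
The square-root prefactors combine to sqrt(2π·7N) / (sqrt(2π N)·sqrt(2π·6N)) = sqrt(7 / (2π·6·N)) = sqrt(7/(12π·16n)).
Substituting N = 16n: C(112n, 16n) ~ (823543/46656)^(16n) · sqrt(7/(12π·16n)).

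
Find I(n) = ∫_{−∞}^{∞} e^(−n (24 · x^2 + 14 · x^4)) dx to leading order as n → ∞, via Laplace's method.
I(n) ~ sqrt(π/(24n))

φ(x) = 24 · x^2 + 14 · x^4 has its unique global minimum at x* = 0 (since φ'(x) = 48x + 56x^3 = 0 only at x = 0 for real x with both coefficients positive, and φ → ∞ as |x| → ∞). At x* = 0, φ(0) = 0 and φ''(0) = 48. Laplace's method then gives
  I(n) ~ sqrt(2π / (n · φ''(0))) · e^(−n φ(0)) = sqrt(2π / (48n)) = sqrt(π/(24n)).
The 14 · x^4 term contributes only at subleading order (an O(1/n) relative correction).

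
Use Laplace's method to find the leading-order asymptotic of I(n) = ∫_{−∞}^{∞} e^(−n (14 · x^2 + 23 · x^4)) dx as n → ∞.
I(n) ~ sqrt(π/(14n))

φ(x) = 14 · x^2 + 23 · x^4 has its unique global minimum at x* = 0 (since φ'(x) = 28x + 92x^3 = 0 only at x = 0 for real x with both coefficients positive, and φ → ∞ as |x| → ∞). At x* = 0, φ(0) = 0 and φ''(0) = 28. Laplace's method then gives
  I(n) ~ sqrt(2π / (n · φ''(0))) · e^(−n φ(0)) = sqrt(2π / (28n)) = sqrt(π/(14n)).
The 23 · x^4 term contributes only at subleading order (an O(1/n) relative correction).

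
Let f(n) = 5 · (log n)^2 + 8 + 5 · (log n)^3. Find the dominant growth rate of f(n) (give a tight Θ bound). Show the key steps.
f(n) ∈ Θ((log n)^3)

Compare the terms by growth order. For large n, n^a · (log n)^b dominates n^a' · (log n)^b' iff a > a', or (a = a' and b > b'). Ranking the 3 terms shows the dominant one is 5 · (log n)^3. Hence f(n) ∈ Θ((log n)^3).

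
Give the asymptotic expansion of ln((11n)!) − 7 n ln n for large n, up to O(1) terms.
ln((11n)!) − 7 n ln n = 4 n ln n + 11(ln 11 − 1) n + (1/2) ln(2π·11n) + O(1/n)

Stirling: ln((11n)!) = 11n ln(11n) − 11n + (1/2) ln(2π·11n) + O(1/n).
Expand 11n ln(11n) = 11n (ln n + ln 11) = 11n ln n + 11n ln 11.
Subtract 7n ln n: leading term is (11 − 7) n ln n = 4 n ln n. The next term is 11n ln 11 − 11n = 11(ln 11 − 1) n. Then the (1/2) ln(2π·11n) correction.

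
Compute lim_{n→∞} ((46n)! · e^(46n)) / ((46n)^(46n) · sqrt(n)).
lim = sqrt(2π·46)

Stirling: (46n)! ~ sqrt(2π·46n) · (46n/e)^(46n). Hence
  (46n)! · e^(46n) / (46n)^(46n) ~ sqrt(2π·46n).
Dividing by sqrt(n): sqrt(2π·46n) / sqrt(n) = sqrt(2π·46) · n^((1−1)/2), so the limit is sqrt(2π·46).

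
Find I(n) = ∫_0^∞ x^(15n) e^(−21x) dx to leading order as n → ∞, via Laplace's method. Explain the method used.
I(n) ~ (sqrt(2π·15n) / 21) · (15n/(21e))^(15n)

Write the integrand as exp(15n ln x − 21x) and set f(x) = 15n ln x − 21x. Then f'(x) = 15n/x − 21 = 0 at x* = 15n/21, and f''(x*) = −15n/x*^2 = −21^2/(15n). Laplace's method (interior maximum) gives
  I(n) ~ e^(f(x*)) · sqrt(2π / |f''(x*)|)
        = exp(15n ln(15n/21) − 15n) · sqrt(2π · 15n / 21^2)
        = (15n/21)^(15n) e^(−15n) · sqrt(2π·15n) / 21
        = (sqrt(2π·15n) / 21) · (15n/(21e))^(15n).
This matches Γ(15n+1)/21^(15n+1) with Stirling applied to Γ.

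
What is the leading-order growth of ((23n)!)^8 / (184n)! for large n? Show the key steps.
((23n)!)^8/(184n)! ~ ((2π·23n)^(7/2) / sqrt(8)) · 8^(−8·23n)  →  0

Write N = 23n. Stirling: N! ~ sqrt(2π N)(N/e)^N and (8N)! ~ sqrt(2π·8N)·(8N/e)^(8N).
  (N!)^8/(8N)! ~ (2π N)^(8/2) (N/e)^(8N) / [sqrt(2π·8N) (8N/e)^(8N)]
     = (2π N)^(8/2) / sqrt(2π·8N) · (N/(8N))^(8N)
     = (2π N)^((8−1)/2) / sqrt(8) · 8^(−8N).
Since 8^8 > 1, the factor 8^(−8N) decays exponentially, so the ratio → 0. Substituting N = 23n gives the stated form.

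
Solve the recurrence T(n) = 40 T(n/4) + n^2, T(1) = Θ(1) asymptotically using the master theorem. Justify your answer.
T(n) = Θ(n^(log_4 40))

Master theorem: compare f(n) = n^2 to n^(log_4 40) where log_4 40 ≈ 2.661. Since 2 < log_4 40, we have f(n) = O(n^(log_4 40 − ε)) for some ε > 0 — Case 1. Hence T(n) = Θ(n^(log_4 40)).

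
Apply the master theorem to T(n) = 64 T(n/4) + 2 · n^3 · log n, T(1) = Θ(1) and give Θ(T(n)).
T(n) = Θ(n^3 · (log n)^2)

Here log_4 64 = 3 and f(n) = 2 · n^3 · log n = Θ(n^(log_4 64) · (log n)^1). This is the extended Case 2 of the master theorem (f matches the critical exponent up to log factors), giving T(n) = Θ(n^(log_4 64) · (log n)^(1+1)) = Θ(n^3 · (log n)^2).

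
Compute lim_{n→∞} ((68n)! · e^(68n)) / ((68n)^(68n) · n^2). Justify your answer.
lim = 0

Stirling: (68n)! ~ sqrt(2π·68n) · (68n/e)^(68n). Hence
  (68n)! · e^(68n) / (68n)^(68n) ~ sqrt(2π·68n).
Dividing by n^2: sqrt(2π·68n) / n^2 = sqrt(2π·68) · n^((1−4)/2), so the expression behaves like sqrt(2π·68) · n^((1−4)/2) → 0.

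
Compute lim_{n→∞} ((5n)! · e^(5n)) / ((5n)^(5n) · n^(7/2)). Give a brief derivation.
lim = 0

Stirling: (5n)! ~ sqrt(2π·5n) · (5n/e)^(5n). Hence
  (5n)! · e^(5n) / (5n)^(5n) ~ sqrt(2π·5n).
Dividing by n^(7/2): sqrt(2π·5n) / n^(7/2) = sqrt(2π·5) · n^((1−7)/2), so the expression behaves like sqrt(2π·5) · n^((1−7)/2) → 0.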